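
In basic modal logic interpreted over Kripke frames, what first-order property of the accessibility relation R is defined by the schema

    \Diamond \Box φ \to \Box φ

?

Equivalently (dual form): ◇φ → □◇φ.
Suppose ◇φ→□◇φ is valid. Take Rxy, Rxz and set V(φ)={y}. Then ◇φ at x, so □◇φ at x, so ◇φ at z, so some w with Rzw has φ; w=y, i.e. Rzy. By symmetry of the argument, Ryz.

The Euclidean property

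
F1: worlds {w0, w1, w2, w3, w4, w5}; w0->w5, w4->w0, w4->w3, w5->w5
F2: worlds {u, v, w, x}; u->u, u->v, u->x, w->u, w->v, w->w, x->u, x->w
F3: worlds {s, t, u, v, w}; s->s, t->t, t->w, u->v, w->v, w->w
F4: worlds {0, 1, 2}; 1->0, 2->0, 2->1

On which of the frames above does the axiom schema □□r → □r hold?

The schema corresponds to density: ∀x ∀y (Rxy → ∃z (Rxz ∧ Rzy)).
F1: fails — Rw4w0 but no z with Rw4z and Rzw0.
F2: satisfies the condition.
F3: fails — Ruv but no z with Ruz and Rzv.
F4: fails — R10 but no z with R1z and Rz0.
Valid on: F2.

F2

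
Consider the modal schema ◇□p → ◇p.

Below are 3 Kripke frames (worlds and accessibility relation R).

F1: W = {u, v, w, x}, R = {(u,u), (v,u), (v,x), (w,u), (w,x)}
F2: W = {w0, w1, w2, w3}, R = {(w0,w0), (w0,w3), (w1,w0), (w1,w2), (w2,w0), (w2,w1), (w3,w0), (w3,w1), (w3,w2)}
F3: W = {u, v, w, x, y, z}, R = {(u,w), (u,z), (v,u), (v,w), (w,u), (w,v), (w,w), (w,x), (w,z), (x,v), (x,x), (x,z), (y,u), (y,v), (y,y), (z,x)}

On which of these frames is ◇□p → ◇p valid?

This is the axiom for a generalized confluence (Geach) condition; its first-order frame correspondent is ∀x ∀y (xRy → ∃w (yRw ∧ xRw)).
F1: fails — vRx but no t with xRt and vRt.
F2: holds.
F3: fails — uRz but no t with zRt and uRt.

F2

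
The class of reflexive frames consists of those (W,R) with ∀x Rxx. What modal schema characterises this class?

□p → p

The condition is reflexivity. The T schema □p → p defines it.
Suppose □p→p is valid. At any x set V(p)={w : Rxw}. Then □p holds at x, so p holds at x, i.e. Rxx.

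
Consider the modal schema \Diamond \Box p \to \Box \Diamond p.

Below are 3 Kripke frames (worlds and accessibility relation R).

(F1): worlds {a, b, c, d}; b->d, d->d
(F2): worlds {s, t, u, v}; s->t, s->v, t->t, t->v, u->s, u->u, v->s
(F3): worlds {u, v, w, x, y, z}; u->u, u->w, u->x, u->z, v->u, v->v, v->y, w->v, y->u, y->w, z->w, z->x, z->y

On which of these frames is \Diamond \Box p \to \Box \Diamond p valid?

(F1)

Frame correspondent (Sahlqvist): \forall x \forall y \forall z (Rxy \wedge Rxz \to \exists w (Ryw \wedge Rzw)) — i.e. convergence.
(F1): condition met.
(F2): fails — Rsv and Rst but v and t have no common successor.
(F3): fails — Ruz and Ruw but z and w have no common successor.
Valid on: (F1).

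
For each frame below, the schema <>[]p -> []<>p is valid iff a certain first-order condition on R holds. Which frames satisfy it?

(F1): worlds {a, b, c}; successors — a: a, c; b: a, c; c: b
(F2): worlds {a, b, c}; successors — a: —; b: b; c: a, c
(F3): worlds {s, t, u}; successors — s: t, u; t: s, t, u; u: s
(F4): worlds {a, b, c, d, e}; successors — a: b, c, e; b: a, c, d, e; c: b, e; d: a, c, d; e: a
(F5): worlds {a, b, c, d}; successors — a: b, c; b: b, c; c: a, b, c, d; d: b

(F5)

This is the axiom for convergence; its first-order frame correspondent is forall x forall y forall z (Rxy & Rxz -> exists w (Ryw & Rzw)).
(F1): fails — Raa and Rac but a and c have no common successor.
(F2): fails — Rca and Rca but a and a have no common successor.
(F3): fails — Rts and Rtu but s and u have no common successor.
(F4): fails — Rae and Rac but e and c have no common successor.
(F5): satisfies the condition.
Valid on: (F5).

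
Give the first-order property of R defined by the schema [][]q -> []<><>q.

This is a Sahlqvist (Geach-type) schema ◇^0□^2q → □^1◇^2q.
Minimal-valuation argument: fix x; take any y with xR^0y and any z with xR^1z. Set V(q) to the set of worlds R-reachable from y in exactly 2 steps. Then □^2q holds at y, so the antecedent holds at x; validity forces ◇^2q at z, giving a w with zR^2w and yR^2w.
First-order correspondent: forall x forall z (xRz -> exists w (x R^2 w & z R^2 w)).

forall x forall z (xRz -> exists w (x R^2 w & z R^2 w))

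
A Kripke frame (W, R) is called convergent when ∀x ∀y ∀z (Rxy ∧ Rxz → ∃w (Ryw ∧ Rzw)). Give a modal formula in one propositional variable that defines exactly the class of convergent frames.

◇□s → □◇s

A defining formula is ◇□s → □◇s (the .2 axiom).
Suppose ◇□s→□◇s is valid. Take Rxy, Rxz and set V(s)={w : Ryw}. Then □s at y so ◇□s at x, so □◇s at x, so ◇s at z, giving w with Rzw and Ryw.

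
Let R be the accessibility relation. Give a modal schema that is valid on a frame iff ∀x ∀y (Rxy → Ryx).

This is symmetry; the standard corresponding axiom is B: r → □◇r.
Suppose r→□◇r is valid. Take Rxy and set V(r)={x}. Then r at x, so □◇r at x, so ◇r at y, so some z with Ryz has r; z=x, i.e. Ryx.

r → □◇r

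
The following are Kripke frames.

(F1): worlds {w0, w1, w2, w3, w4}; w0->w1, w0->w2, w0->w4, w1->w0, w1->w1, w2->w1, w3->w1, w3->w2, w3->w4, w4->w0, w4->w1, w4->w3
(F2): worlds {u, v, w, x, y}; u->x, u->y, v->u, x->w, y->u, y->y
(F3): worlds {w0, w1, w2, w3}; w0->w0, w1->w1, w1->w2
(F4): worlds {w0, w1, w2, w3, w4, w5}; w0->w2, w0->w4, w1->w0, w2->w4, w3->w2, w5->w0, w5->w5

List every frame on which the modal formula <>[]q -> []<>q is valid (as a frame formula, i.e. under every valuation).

(F1)

This is the axiom for convergence; its first-order frame correspondent is forall x forall y forall z (Rxy & Rxz -> exists w (Ryw & Rzw)).
(F1): condition met.
(F2): fails — Rux and Ruy but x and y have no common successor.
(F3): fails — Rw1w2 and Rw1w2 but w2 and w2 have no common successor.
(F4): fails — Rw0w4 and Rw0w4 but w4 and w4 have no common successor.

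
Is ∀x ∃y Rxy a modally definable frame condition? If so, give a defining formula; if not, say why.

Definable; □r → ◇r defines it

This is a Sahlqvist condition; the D axiom □r → ◇r defines it.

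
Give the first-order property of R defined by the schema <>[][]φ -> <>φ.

This is a Sahlqvist (Geach-type) schema ◇^1□^2φ → □^0◇^1φ.
First-order correspondent: forall x forall y (xRy -> exists w (y R^2 w & xRw)).

forall x forall y (xRy -> exists w (y R^2 w & xRw))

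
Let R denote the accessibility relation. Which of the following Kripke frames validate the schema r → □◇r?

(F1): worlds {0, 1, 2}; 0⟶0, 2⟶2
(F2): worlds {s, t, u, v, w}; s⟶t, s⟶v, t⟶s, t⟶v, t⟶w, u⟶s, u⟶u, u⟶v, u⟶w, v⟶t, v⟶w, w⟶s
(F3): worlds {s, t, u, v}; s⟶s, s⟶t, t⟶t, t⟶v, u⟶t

The schema corresponds to symmetry: ∀x ∀y (Rxy → Ryx).
(F1): condition met.
(F2): fails — Ruv but not Rvu.
(F3): fails — Rtv but not Rvt.

(F1)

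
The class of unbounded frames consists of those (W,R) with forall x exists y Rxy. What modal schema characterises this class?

□s → ◇s

A defining formula is □s → ◇s (the D axiom).
Suppose □s→◇s is valid. At any x set V(s)=W. Then □s at x, so ◇s at x, so x has a successor.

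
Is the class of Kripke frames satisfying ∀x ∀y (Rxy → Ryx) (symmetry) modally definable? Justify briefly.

Definable; q → □◇q defines it

The condition is symmetry. A defining modal formula is q → □◇q.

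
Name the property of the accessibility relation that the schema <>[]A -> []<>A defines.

convergence: forall x forall y forall z (Rxy & Rxz -> exists w (Ryw & Rzw))

This is the .2 axiom.
It corresponds to convergence: forall x forall y forall z (Rxy & Rxz -> exists w (Ryw & Rzw)).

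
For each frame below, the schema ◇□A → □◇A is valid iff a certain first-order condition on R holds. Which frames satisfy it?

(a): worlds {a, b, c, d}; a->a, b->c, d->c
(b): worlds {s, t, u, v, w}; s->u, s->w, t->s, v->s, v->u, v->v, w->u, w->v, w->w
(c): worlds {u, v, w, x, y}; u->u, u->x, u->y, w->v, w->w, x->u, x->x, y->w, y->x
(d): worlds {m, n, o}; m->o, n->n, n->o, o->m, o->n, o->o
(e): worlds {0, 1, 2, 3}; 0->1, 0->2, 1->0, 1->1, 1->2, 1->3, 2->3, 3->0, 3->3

(d)

This is the axiom for convergence; its first-order frame correspondent is ∀x ∀y ∀z (Rxy ∧ Rxz → ∃w (Ryw ∧ Rzw)).
(a): fails — Rbc and Rbc but c and c have no common successor.
(b): fails — Rsw and Rsu but w and u have no common successor.
(c): fails — Rww and Rwv but w and v have no common successor.
(d): ✓.
(e): fails — R10 and R12 but 0 and 2 have no common successor.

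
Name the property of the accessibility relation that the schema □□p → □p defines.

density: ∀x ∀y (Rxy → ∃z (Rxz ∧ Rzy))

Suppose □□p→□p is valid. Take Rxy and set V(p)={w : xR²w}. Then □□p at x, so □p at x, so p at y, i.e. ∃z(Rxz∧Rzy).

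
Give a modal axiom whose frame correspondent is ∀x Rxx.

This is reflexivity; the standard corresponding axiom is T: □r → r.
Suppose □r→r is valid. At any x set V(r)={w : Rxw}. Then □r holds at x, so r holds at x, i.e. Rxx.

□r → r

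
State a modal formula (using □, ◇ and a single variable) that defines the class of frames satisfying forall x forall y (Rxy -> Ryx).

p → □◇p

A defining formula is p → □◇p (the B axiom).
Suppose p→□◇p is valid. Take Rxy and set V(p)={x}. Then p at x, so □◇p at x, so ◇p at y, so some z with Ryz has p; z=x, i.e. Ryx.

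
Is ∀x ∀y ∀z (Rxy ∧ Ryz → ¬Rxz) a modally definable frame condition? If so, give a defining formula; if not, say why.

Not definable by any modal formula

Any modally definable frame class is closed under surjective bounded morphisms.
The 3-cycle (worlds a,b,c with a→b→c→a) is intransitive. Mapping every world to a single reflexive point • is a surjective bounded morphism; the reflexive point is not intransitive (R••∧R•• but R••).
So the class is not modally definable.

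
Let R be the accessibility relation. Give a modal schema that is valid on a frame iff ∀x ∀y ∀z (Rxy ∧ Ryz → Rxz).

A defining formula is □q → □□q (the 4 axiom).

□q → □□q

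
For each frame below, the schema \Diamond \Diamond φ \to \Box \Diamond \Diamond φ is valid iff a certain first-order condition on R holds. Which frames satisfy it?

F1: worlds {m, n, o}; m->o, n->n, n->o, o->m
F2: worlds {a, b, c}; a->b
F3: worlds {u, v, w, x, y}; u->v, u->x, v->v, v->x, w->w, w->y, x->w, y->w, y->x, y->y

This is the axiom for a generalized confluence (Geach) condition; its first-order frame correspondent is \forall x \forall y \forall z ((x R^2 y \wedge xRz) \to \exists w (y = w \wedge z R^2 w)).
F1: fails — mR²m, mRo but no w with m=w and oR²w.
F2: ✓.
F3: fails — uR²v, uRx but no t with v=t and xR²t.
Valid on: F2.

F2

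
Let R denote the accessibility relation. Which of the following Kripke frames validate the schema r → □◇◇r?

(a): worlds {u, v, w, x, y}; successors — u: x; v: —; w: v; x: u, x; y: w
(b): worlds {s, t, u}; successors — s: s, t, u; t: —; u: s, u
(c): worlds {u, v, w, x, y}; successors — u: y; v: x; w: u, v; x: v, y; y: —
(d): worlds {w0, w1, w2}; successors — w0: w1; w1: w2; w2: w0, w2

(d)

The schema corresponds to a generalized confluence (Geach) condition: ∀x ∀z (xRz → ∃w (x = w ∧ zR²w)).
(a): fails — wRv but no t with w=t and vR²t.
(b): fails — sRt but no w with s=w and tR²w.
(c): fails — uRy but no t with u=t and yR²t.
(d): satisfies the condition.
Valid on: (d).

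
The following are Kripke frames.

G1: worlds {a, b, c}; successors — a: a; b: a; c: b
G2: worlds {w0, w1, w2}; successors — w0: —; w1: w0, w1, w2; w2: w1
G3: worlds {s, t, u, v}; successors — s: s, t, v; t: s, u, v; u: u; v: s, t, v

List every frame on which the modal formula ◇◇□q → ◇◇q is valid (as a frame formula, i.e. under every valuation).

G1, G3

The schema corresponds to a generalized confluence (Geach) condition: ∀x ∀y (xR²y → ∃w (yRw ∧ xR²w)).
G1: holds.
G2: fails — w1R²w0 but no w with w0Rw and w1R²w.
G3: holds.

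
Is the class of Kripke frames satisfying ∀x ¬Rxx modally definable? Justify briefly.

If a class were modally definable it would be closed under surjective bounded morphisms (Goldblatt–Thomason).
The 2-cycle (worlds 0,1 with 0→1→0) is irreflexive, and the map sending every world to a single reflexive point • is a surjective bounded morphism (forth: every edge maps to (•,•); back: every world has a successor). So any modal formula valid on the 2-cycle is also valid on the reflexive point, which is not irreflexive.
So the class is not modally definable.

Not modally definable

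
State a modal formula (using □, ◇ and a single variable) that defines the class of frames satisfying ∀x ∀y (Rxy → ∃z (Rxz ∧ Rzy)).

□□s → □s

This is density; the standard corresponding axiom is C4: □□s → □s.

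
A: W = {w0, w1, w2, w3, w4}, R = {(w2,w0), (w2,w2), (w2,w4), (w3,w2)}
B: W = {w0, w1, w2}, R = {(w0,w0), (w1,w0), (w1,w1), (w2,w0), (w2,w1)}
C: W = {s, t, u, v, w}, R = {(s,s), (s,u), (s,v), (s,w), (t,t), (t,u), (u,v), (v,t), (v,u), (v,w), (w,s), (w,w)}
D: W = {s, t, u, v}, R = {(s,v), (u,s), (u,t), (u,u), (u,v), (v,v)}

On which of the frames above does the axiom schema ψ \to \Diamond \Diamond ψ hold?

The schema corresponds to a generalized confluence (Geach) condition: \forall x \exists w (x = w \wedge x R^2 w).
A: fails — at w0 but no w with w0=w and w0R²w.
B: fails — at w2 but no w with w2=w and w2R²w.
C: holds.
D: fails — at s but no w with s=w and sR²w.
Valid on: C.

C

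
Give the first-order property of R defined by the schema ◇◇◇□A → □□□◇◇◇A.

∀x ∀y ∀z ((xR³y ∧ xR³z) → ∃w (yRw ∧ zR³w))

This is a Sahlqvist (Geach-type) schema ◇^3□^1A → □^3◇^3A.
Minimal-valuation argument: fix x; take any y with xR^3y and any z with xR^3z. Set V(A) to the set of worlds R-reachable from y in exactly 1 step. Then □^1A holds at y, so the antecedent holds at x; validity forces ◇^3A at z, giving a w with zR^3w and yR^1w.
First-order correspondent: ∀x ∀y ∀z ((xR³y ∧ xR³z) → ∃w (yRw ∧ zR³w)).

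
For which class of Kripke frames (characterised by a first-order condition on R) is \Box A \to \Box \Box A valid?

Suppose □A→□□A is valid. Take Rxy, Ryz and set V(A)={w : Rxw}. Then □A at x, so □□A at x, so □A at y, so A at z, i.e. Rxz.
Conversely, any frame satisfying \forall x \forall y \forall z (Rxy \wedge Ryz \to Rxz) validates the schema.
So the correspondent is transitivity.

transitivity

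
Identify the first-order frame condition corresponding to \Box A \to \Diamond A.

This is the D axiom.
Its frame correspondent is seriality — \forall x \exists y Rxy.

seriality: \forall x \exists y Rxy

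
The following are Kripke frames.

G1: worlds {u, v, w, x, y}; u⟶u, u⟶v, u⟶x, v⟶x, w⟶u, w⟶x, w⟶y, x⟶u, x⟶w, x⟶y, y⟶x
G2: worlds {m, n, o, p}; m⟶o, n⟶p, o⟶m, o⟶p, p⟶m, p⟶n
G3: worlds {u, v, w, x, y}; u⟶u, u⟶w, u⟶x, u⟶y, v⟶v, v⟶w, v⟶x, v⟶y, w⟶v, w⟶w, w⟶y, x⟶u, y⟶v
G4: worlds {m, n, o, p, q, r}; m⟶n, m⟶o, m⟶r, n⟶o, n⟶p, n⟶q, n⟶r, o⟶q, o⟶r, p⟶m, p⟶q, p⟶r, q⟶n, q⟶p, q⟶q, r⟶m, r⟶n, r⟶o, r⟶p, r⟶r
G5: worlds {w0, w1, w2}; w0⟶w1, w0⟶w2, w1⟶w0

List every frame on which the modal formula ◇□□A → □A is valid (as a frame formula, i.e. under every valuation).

The schema corresponds to a generalized confluence (Geach) condition: ∀x ∀y ∀z ((xRy ∧ xRz) → ∃w (yR²w ∧ z = w)).
G1: fails — uRv, uRv but no t with vR²t and v=t.
G2: fails — oRp, oRm but no w with pR²w and m=w.
G3: fails — uRw, uRu but no t with wR²t and u=t.
G4: condition met.
G5: fails — w0Rw2, w0Rw1 but no w with w2R²w and w1=w.
Valid on: G4.

G4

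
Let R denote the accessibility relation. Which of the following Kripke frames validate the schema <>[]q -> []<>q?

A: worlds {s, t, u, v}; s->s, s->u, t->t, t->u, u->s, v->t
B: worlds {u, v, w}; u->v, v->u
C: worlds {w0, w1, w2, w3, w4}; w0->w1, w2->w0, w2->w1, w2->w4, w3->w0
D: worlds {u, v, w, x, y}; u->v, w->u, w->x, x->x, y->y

B

The schema corresponds to convergence: forall x forall y forall z (Rxy & Rxz -> exists w (Ryw & Rzw)).
A: fails — Rtt and Rtu but t and u have no common successor.
B: holds.
C: fails — Rw0w1 and Rw0w1 but w1 and w1 have no common successor.
D: fails — Ruv and Ruv but v and v have no common successor.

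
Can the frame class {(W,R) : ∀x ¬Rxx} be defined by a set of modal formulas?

Modal frame validity is preserved under surjective bounded morphisms.
The 5-cycle (worlds s,t,u,v,w with s→t→u→v→w→s) is irreflexive, and the map sending every world to a single reflexive point • is a surjective bounded morphism (forth: every edge maps to (•,•); back: every world has a successor). So any modal formula valid on the 5-cycle is also valid on the reflexive point, which is not irreflexive.
So no modal formula (or set of formulas) defines exactly the irreflexive frames.

Not definable by any modal formula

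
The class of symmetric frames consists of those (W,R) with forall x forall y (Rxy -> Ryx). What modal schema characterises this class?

This is symmetry; the standard corresponding axiom is B: p → □◇p.
Suppose p→□◇p is valid. Take Rxy and set V(p)={x}. Then p at x, so □◇p at x, so ◇p at y, so some z with Ryz has p; z=x, i.e. Ryx.

p → □◇p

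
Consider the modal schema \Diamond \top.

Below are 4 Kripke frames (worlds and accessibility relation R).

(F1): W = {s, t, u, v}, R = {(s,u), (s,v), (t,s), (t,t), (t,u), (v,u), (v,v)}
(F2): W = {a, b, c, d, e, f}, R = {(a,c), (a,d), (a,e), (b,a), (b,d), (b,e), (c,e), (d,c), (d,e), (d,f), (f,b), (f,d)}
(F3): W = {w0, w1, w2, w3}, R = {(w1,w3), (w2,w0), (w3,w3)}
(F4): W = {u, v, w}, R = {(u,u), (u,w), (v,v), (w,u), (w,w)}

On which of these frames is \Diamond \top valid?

(F4)

This is the axiom for seriality; its first-order frame correspondent is \forall x \exists y Rxy.
(F1): fails — world u has no successor.
(F2): fails — world e has no successor.
(F3): fails — world w0 has no successor.
(F4): satisfies the condition.
Valid on: (F4).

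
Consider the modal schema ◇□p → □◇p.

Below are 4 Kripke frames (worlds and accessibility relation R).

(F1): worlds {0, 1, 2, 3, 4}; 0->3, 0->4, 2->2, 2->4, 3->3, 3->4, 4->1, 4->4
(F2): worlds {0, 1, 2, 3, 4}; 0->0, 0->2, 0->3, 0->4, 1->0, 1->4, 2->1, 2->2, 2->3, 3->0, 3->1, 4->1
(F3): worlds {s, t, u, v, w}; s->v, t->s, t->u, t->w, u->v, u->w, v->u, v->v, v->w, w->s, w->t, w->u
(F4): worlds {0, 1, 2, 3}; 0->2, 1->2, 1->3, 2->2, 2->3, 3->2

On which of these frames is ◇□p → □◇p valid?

(F4)

The schema corresponds to convergence: ∀x ∀y ∀z (Rxy ∧ Rxz → ∃w (Ryw ∧ Rzw)).
(F1): fails — R44 and R41 but 4 and 1 have no common successor.
(F2): fails — R00 and R04 but 0 and 4 have no common successor.
(F3): fails — Rts and Rtw but s and w have no common successor.
(F4): holds.
Valid on: (F4).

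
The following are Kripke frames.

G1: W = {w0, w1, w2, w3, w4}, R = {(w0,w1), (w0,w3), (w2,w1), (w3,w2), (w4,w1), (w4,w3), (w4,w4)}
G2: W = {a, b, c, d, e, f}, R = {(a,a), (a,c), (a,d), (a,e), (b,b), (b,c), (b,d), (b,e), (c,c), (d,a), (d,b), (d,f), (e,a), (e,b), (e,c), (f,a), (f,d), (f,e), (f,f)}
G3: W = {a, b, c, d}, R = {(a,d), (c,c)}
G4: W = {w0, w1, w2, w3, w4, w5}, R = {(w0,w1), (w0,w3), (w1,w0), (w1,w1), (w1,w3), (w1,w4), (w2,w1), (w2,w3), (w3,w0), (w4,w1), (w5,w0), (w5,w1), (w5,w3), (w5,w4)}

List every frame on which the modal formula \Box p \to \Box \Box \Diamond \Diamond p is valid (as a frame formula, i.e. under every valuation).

G3

This is the axiom for a generalized confluence (Geach) condition; its first-order frame correspondent is \forall x \forall z (x R^2 z \to \exists w (xRw \wedge z R^2 w)).
G1: fails — w0R²w2 but no w with w0Rw and w2R²w.
G2: fails — dR²c but no w with dRw and cR²w.
G3: holds.
G4: fails — w3R²w3 but no w with w3Rw and w3R²w.
Valid on: G3.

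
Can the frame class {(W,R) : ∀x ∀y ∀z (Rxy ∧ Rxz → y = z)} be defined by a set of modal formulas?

The condition is partial functionality. A defining modal formula is ◇q → □q.

Yes, by ◇q → □q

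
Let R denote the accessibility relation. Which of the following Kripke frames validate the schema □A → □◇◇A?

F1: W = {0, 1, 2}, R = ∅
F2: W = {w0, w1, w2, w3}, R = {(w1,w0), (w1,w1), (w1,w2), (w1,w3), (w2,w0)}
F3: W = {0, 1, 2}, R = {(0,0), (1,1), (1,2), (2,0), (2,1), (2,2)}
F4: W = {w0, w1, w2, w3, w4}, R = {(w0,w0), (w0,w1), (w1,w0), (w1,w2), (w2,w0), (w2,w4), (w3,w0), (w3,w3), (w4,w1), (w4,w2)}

F1, F3, F4

This is the axiom for a generalized confluence (Geach) condition; its first-order frame correspondent is ∀x ∀z (xRz → ∃w (xRw ∧ zR²w)).
F1: ✓.
F2: fails — w1Rw0 but no w with w1Rw and w0R²w.
F3: ✓.
F4: ✓.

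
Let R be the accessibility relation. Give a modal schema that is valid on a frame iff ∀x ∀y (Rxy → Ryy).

□(□q → q)

The condition is shift-reflexivity. The T□ schema □(□q → q) defines it.
Suppose □(□q→q) is valid. Take Rxy and set V(q)={w : Ryw}. Then at y, □q holds; since □(□q→q) at x, □q→q at y, so q at y, i.e. Ryy.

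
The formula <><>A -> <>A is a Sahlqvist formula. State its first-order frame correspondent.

This is a form of the 4 axiom.
Its frame correspondent is transitivity — forall x forall y forall z (Rxy & Ryz -> Rxz).

Transitivity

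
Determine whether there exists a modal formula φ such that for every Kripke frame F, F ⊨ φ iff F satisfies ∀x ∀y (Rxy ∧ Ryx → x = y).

If a class were modally definable it would be closed under surjective bounded morphisms (Goldblatt–Thomason).
The 4-cycle (worlds s,t,u,v with s→t→u→v→s) is antisymmetric. Sending even-indexed worlds to s and odd-indexed worlds to t is a surjective bounded morphism onto the two-world frame with s↔t, which is not antisymmetric.
Hence antisymmetry is not modally definable.

No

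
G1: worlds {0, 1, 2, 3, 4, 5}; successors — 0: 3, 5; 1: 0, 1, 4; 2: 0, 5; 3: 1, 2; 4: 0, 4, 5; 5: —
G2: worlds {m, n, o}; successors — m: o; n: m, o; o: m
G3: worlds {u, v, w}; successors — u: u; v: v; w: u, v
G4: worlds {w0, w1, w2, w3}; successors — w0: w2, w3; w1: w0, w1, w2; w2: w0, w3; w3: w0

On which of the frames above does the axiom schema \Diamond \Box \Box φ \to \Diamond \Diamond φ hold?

The schema corresponds to a generalized confluence (Geach) condition: \forall x \forall y (xRy \to \exists w (y R^2 w \wedge x R^2 w)).
G1: fails — 0R5 but no w with 5R²w and 0R²w.
G2: fails — mRo but no w with oR²w and mR²w.
G3: satisfies the condition.
G4: satisfies the condition.

G3, G4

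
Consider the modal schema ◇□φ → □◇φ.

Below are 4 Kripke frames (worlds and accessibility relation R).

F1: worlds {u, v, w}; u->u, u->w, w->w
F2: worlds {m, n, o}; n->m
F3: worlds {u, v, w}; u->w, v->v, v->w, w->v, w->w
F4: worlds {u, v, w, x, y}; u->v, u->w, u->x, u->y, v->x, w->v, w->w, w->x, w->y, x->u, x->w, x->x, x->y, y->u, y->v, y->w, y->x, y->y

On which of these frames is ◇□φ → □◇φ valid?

Frame correspondent (Sahlqvist): ∀x ∀y ∀z (Rxy ∧ Rxz → ∃w (Ryw ∧ Rzw)) — i.e. convergence.
F1: condition met.
F2: fails — Rnm and Rnm but m and m have no common successor.
F3: condition met.
F4: condition met.

F1, F3, F4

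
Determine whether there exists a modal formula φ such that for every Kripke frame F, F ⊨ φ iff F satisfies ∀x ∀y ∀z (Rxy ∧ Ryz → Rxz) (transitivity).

This is a Sahlqvist condition; the 4 axiom □q → □□q defines it.
Suppose □q→□□q is valid. Take Rxy, Ryz and set V(q)={w : Rxw}. Then □q at x, so □□q at x, so □q at y, so q at z, i.e. Rxz.

Yes, by □q → □□q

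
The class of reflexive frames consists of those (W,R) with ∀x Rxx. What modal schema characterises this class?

□q → q

The condition is reflexivity. The T schema □q → q defines it.
Suppose □q→q is valid. At any x set V(q)={w : Rxw}. Then □q holds at x, so q holds at x, i.e. Rxx.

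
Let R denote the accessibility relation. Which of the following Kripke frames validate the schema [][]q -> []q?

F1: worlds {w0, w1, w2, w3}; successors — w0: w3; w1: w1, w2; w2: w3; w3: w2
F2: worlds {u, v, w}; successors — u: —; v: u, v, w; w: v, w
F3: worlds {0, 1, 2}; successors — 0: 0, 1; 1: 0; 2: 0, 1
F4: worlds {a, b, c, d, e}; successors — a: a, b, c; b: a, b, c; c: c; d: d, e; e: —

F2, F3, F4

This is the axiom for density; its first-order frame correspondent is forall x forall y (Rxy -> exists z (Rxz & Rzy)).
F1: fails — Rw3w2 but no z with Rw3z and Rzw2.
F2: condition met.
F3: condition met.
F4: condition met.
Valid on: F2, F3, F4.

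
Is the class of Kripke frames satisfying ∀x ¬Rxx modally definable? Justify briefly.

Any modally definable frame class is closed under surjective bounded morphisms.
The 4-cycle (worlds w0,w1,w2,w3 with w0→w1→w2→w3→w0) is irreflexive, and the map sending every world to a single reflexive point • is a surjective bounded morphism (forth: every edge maps to (•,•); back: every world has a successor). So any modal formula valid on the 4-cycle is also valid on the reflexive point, which is not irreflexive.
So the class is not modally definable.

No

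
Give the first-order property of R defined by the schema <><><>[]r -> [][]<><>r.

This is a Sahlqvist (Geach-type) schema ◇^3□^1r → □^2◇^2r.
Minimal-valuation argument: fix x; take any y with xR^3y and any z with xR^2z. Set V(r) to the set of worlds R-reachable from y in exactly 1 step. Then □^1r holds at y, so the antecedent holds at x; validity forces ◇^2r at z, giving a w with zR^2w and yR^1w.
First-order correspondent: forall x forall y forall z ((x R^3 y & x R^2 z) -> exists w (yRw & z R^2 w)).

forall x forall y forall z ((x R^3 y & x R^2 z) -> exists w (yRw & z R^2 w))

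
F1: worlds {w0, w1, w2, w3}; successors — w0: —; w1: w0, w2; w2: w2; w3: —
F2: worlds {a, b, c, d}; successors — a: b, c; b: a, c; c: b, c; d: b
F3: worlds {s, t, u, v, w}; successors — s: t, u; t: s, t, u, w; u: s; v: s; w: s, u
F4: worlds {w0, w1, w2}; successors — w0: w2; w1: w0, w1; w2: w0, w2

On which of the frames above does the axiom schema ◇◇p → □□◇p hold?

F1

Frame correspondent (Sahlqvist): ∀x ∀y ∀z ((xR²y ∧ xR²z) → ∃w (y = w ∧ zRw)) — i.e. a generalized confluence (Geach) condition.
F1: ✓.
F2: fails — aR²a, aR²a but no w with a=w and aRw.
F3: fails — sR²s, sR²s but no w* with s=w* and sRw*.
F4: fails — w0R²w0, w0R²w0 but no w with w0=w and w0Rw.
Valid on: F1.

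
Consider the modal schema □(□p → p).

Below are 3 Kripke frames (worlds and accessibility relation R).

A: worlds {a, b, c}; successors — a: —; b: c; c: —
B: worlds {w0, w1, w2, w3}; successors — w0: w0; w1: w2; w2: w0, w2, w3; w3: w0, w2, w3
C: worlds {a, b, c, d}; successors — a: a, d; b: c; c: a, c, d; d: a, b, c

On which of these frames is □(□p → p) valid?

B

The schema corresponds to shift-reflexivity: ∀x ∀y (Rxy → Ryy).
A: fails — Rbc but not Rcc.
B: ✓.
C: fails — Rcd but not Rdd.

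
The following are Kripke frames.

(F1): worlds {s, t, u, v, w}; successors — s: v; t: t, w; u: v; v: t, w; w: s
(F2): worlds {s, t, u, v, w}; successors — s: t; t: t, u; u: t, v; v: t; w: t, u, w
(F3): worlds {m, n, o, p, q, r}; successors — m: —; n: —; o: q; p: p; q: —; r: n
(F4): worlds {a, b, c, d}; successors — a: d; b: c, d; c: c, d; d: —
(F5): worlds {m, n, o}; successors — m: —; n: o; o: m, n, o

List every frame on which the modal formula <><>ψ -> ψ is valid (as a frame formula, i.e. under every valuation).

This is the axiom for a generalized confluence (Geach) condition; its first-order frame correspondent is forall x forall y (x R^2 y -> exists w (y = w & x = w)).
(F1): fails — sR²t but t ≠ s.
(F2): fails — sR²t but t ≠ s.
(F3): satisfies the condition.
(F4): fails — bR²c but c ≠ b.
(F5): fails — nR²m but m ≠ n.

(F3)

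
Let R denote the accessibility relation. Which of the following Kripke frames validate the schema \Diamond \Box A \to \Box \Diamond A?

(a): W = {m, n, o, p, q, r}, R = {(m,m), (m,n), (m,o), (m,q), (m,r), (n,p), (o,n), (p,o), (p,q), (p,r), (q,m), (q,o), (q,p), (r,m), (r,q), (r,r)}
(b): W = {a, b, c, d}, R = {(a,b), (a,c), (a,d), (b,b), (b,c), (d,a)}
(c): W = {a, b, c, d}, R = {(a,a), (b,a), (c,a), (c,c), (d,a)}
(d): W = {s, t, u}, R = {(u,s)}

This is the axiom for convergence; its first-order frame correspondent is \forall x \forall y \forall z (Rxy \wedge Rxz \to \exists w (Ryw \wedge Rzw)).
(a): fails — Rmr and Rmo but r and o have no common successor.
(b): fails — Rab and Rac but b and c have no common successor.
(c): holds.
(d): fails — Rus and Rus but s and s have no common successor.

(c)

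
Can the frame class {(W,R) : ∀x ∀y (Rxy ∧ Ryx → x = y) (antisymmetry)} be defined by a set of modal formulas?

No

Any modally definable frame class is closed under surjective bounded morphisms.
The 6-cycle (worlds w0,w1,w2,w3,w4,w5 with w0→w1→w2→w3→w4→w5→w0) is antisymmetric. Sending even-indexed worlds to • and odd-indexed worlds to ∘ is a surjective bounded morphism onto the two-world frame with •↔∘, which is not antisymmetric.
Hence antisymmetry is not modally definable.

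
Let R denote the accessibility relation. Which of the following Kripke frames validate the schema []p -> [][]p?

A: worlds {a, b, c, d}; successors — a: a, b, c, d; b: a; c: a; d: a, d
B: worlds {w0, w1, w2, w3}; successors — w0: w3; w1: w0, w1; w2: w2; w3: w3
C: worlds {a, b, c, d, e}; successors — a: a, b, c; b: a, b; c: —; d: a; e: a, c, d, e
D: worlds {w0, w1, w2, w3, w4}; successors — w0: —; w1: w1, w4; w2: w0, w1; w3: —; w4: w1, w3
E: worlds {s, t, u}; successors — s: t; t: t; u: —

Frame correspondent (Sahlqvist): forall x forall y forall z (Rxy & Ryz -> Rxz) — i.e. transitivity.
A: fails — Rba and Rab but not Rbb.
B: fails — Rw1w0 and Rw0w3 but not Rw1w3.
C: fails — Rea and Rab but not Reb.
D: fails — Rw4w1 and Rw1w4 but not Rw4w4.
E: satisfies the condition.

E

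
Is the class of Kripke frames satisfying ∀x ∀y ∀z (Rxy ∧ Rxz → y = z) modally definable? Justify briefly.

Yes — defined by ◇q → □q

The condition is partial functionality. A defining modal formula is ◇q → □q.
Suppose ◇q→□q is valid. Take Rxy, Rxz and set V(q)={y}. Then ◇q at x, so □q at x, so q at z, i.e. z=y.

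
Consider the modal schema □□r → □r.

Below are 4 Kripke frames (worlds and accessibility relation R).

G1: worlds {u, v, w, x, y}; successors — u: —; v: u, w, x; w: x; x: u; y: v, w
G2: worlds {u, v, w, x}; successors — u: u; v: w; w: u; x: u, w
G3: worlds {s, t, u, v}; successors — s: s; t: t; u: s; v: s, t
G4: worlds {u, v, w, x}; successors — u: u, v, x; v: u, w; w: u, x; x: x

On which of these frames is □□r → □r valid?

The schema corresponds to density: ∀x ∀y (Rxy → ∃z (Rxz ∧ Rzy)).
G1: fails — Rwx but no z with Rwz and Rzx.
G2: fails — Rxw but no z with Rxz and Rzw.
G3: condition met.
G4: fails — Rvw but no z with Rvz and Rzw.
Valid on: G3.

G3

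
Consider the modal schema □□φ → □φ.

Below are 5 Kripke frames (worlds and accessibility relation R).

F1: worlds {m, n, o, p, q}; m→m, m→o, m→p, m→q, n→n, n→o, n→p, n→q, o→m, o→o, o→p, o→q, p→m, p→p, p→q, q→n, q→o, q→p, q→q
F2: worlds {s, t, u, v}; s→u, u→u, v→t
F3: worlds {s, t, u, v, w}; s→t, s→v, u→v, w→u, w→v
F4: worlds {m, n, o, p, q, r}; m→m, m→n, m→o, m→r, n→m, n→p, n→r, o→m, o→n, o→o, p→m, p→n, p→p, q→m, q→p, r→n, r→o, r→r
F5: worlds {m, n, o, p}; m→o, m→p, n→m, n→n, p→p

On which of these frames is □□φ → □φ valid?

This is the axiom for density; its first-order frame correspondent is ∀x ∀y (Rxy → ∃z (Rxz ∧ Rzy)).
F1: satisfies the condition.
F2: fails — Rvt but no z with Rvz and Rzt.
F3: fails — Ruv but no z with Ruz and Rzv.
F4: satisfies the condition.
F5: fails — Rmo but no z with Rmz and Rzo.
Valid on: F1, F4.

F1, F4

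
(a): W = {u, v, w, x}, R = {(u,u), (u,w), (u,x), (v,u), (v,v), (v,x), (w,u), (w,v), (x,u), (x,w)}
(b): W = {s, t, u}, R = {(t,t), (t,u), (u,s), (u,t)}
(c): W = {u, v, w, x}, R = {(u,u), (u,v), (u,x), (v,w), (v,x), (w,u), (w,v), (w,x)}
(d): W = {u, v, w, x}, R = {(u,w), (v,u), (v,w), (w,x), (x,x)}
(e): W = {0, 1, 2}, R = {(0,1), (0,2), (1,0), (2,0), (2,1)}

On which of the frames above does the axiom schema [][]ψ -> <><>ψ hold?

Frame correspondent (Sahlqvist): forall x exists w (x R^2 w & x R^2 w) — i.e. a generalized confluence (Geach) condition.
(a): ✓.
(b): fails — at s but no w with sR²w and sR²w.
(c): fails — at x but no t with xR²t and xR²t.
(d): ✓.
(e): ✓.
Valid on: (a), (d), (e).

(a), (d), (e)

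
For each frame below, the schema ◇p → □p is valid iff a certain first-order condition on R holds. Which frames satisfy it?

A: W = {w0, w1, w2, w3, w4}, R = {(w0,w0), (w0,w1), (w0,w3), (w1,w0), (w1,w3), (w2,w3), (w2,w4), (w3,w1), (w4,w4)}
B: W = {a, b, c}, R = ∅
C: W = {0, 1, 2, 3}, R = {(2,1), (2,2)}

This is the axiom for partial functionality; its first-order frame correspondent is ∀x ∀y ∀z (Rxy ∧ Rxz → y = z).
A: fails — w0 sees both w0 and w1.
B: ✓.
C: fails — 2 sees both 1 and 2.

B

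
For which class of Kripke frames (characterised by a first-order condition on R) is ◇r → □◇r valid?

The Euclidean property

Suppose ◇r→□◇r is valid. Take Rxy, Rxz and set V(r)={y}. Then ◇r at x, so □◇r at x, so ◇r at z, so some w with Rzw has r; w=y, i.e. Rzy. By symmetry of the argument, Ryz.
Conversely, any frame satisfying ∀x ∀y ∀z (Rxy ∧ Rxz → Ryz) validates the schema.
Frame condition: ∀x ∀y ∀z (Rxy ∧ Rxz → Ryz).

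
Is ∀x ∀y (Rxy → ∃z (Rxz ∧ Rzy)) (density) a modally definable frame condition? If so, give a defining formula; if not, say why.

Yes: it is density, defined by the C4 schema □□p → □p.
Suppose □□p→□p is valid. Take Rxy and set V(p)={w : xR²w}. Then □□p at x, so □p at x, so p at y, i.e. ∃z(Rxz∧Rzy).

Yes — defined by □□p → □p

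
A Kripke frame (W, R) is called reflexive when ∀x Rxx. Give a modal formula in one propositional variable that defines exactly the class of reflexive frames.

□ψ → ψ

The condition is reflexivity. The T schema □ψ → ψ defines it.
Suppose □ψ→ψ is valid. At any x set V(ψ)={w : Rxw}. Then □ψ holds at x, so ψ holds at x, i.e. Rxx.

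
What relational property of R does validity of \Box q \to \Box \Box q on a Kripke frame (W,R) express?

Transitivity

This schema is the 4 axiom.
It corresponds to transitivity: \forall x \forall y \forall z (Rxy \wedge Ryz \to Rxz).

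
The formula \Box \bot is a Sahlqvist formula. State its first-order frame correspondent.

emptiness of R: \forall x \forall y \neg Rxy

□⊥ is valid iff no world has any successor (otherwise □⊥ fails at any world with one).
Conversely, any frame satisfying \forall x \forall y \neg Rxy validates the schema.
So the correspondent is emptiness of R.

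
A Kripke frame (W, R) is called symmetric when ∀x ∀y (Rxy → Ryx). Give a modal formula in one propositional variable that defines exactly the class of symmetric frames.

s → □◇s

This is symmetry; the standard corresponding axiom is B: s → □◇s.
Suppose s→□◇s is valid. Take Rxy and set V(s)={x}. Then s at x, so □◇s at x, so ◇s at y, so some z with Ryz has s; z=x, i.e. Ryx.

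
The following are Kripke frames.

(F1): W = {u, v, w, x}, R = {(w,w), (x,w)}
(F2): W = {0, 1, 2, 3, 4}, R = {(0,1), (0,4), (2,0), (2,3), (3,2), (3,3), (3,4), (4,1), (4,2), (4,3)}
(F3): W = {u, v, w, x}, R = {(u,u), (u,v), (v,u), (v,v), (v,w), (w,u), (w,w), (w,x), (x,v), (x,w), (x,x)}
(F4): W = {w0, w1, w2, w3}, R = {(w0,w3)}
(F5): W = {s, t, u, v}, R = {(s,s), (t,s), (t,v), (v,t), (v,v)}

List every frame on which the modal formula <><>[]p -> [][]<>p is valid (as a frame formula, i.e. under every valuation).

(F1), (F3), (F4)

The schema corresponds to a generalized confluence (Geach) condition: forall x forall y forall z ((x R^2 y & x R^2 z) -> exists w (yRw & zRw)).
(F1): ✓.
(F2): fails — 0R²1, 0R²1 but no w with 1Rw and 1Rw.
(F3): ✓.
(F4): ✓.
(F5): fails — tR²s, tR²v but no w with sRw and vRw.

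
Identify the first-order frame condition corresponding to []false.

□⊥ is valid iff no world has any successor (otherwise □⊥ fails at any world with one).
Conversely, any frame satisfying forall x forall y ~Rxy validates the schema.
Frame condition: forall x forall y ~Rxy.

emptiness of R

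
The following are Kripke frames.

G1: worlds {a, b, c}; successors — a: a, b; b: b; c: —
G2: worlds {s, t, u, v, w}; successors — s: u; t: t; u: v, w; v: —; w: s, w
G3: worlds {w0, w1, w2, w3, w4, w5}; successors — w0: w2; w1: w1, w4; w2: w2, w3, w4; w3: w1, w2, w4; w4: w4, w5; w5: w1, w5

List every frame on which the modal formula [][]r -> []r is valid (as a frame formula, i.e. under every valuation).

This is the axiom for density; its first-order frame correspondent is forall x forall y (Rxy -> exists z (Rxz & Rzy)).
G1: holds.
G2: fails — Ruv but no z with Ruz and Rzv.
G3: holds.
Valid on: G1, G3.

G1, G3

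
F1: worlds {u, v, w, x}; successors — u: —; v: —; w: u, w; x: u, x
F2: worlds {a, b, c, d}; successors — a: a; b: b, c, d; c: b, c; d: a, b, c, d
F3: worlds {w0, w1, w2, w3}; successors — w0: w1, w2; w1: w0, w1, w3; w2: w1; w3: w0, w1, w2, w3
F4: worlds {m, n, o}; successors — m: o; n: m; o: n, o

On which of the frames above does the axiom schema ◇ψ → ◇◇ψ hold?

The schema corresponds to a generalized confluence (Geach) condition: ∀x ∀y (xRy → ∃w (y = w ∧ xR²w)).
F1: ✓.
F2: ✓.
F3: fails — w0Rw2 but no w with w2=w and w0R²w.
F4: fails — nRm but no w with m=w and nR²w.

F1, F2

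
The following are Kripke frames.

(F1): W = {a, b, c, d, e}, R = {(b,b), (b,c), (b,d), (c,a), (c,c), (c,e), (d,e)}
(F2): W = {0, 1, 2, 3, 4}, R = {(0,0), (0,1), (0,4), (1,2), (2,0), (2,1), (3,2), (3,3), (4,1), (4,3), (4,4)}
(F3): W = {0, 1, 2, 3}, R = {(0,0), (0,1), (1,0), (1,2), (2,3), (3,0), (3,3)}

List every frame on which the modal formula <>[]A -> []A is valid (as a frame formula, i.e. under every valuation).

none

The schema corresponds to the Euclidean property: forall x forall y forall z (Rxy & Rxz -> Ryz).
(F1): fails — Rbc and Rbb but not Rcb.
(F2): fails — R01 and R00 but not R10.
(F3): fails — R01 and R01 but not R11.
Valid on no frame.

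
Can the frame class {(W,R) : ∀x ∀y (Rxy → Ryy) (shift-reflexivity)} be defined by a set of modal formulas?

Yes: it is shift-reflexivity, defined by the T□ schema □(□r → r).

Definable; □(□r → r) defines it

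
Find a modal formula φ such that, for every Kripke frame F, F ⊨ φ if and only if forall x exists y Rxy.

□p → ◇p

The condition is seriality. The D schema □p → ◇p defines it.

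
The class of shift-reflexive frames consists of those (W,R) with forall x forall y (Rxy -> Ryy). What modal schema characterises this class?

□(□s → s)

The condition is shift-reflexivity. The T□ schema □(□s → s) defines it.
Suppose □(□s→s) is valid. Take Rxy and set V(s)={w : Ryw}. Then at y, □s holds; since □(□s→s) at x, □s→s at y, so s at y, i.e. Ryy.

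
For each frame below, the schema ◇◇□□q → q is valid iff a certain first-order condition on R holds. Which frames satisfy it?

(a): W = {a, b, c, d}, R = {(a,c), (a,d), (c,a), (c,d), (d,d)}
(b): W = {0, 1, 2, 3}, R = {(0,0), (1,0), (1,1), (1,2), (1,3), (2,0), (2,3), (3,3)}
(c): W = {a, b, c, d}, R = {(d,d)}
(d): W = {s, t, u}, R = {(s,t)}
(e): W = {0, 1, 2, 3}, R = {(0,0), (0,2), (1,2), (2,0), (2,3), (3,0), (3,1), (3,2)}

(c), (d)

Frame correspondent (Sahlqvist): ∀x ∀y (xR²y → ∃w (yR²w ∧ x = w)) — i.e. a generalized confluence (Geach) condition.
(a): fails — aR²d but no w with dR²w and a=w.
(b): fails — 1R²0 but no w with 0R²w and 1=w.
(c): holds.
(d): holds.
(e): fails — 1R²0 but no w with 0R²w and 1=w.
Valid on: (c), (d).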